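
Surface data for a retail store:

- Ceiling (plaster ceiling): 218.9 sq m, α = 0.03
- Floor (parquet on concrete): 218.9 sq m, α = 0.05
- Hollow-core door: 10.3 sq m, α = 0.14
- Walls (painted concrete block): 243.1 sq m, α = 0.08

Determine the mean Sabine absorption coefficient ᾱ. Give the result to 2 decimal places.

S = Σ Sᵢ = 218.9 + 218.9 + 10.3 + 243.1 = 691.2 sq m.
Weighted sum Σ Sα = 38.402.
ᾱ = 38.402 / 691.2 = 0.06.

0.06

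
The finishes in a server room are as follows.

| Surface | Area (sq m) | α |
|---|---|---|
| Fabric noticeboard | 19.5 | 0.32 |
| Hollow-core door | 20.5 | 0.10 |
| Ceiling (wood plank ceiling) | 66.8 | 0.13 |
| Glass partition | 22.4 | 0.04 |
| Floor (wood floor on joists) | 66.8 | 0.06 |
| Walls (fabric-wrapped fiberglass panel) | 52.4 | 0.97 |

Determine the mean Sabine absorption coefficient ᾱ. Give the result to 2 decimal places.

Total surface area S = 248.4 sq m.
Weighted sum Σ Sα = 72.706.
ᾱ = A/S = 0.29.

0.29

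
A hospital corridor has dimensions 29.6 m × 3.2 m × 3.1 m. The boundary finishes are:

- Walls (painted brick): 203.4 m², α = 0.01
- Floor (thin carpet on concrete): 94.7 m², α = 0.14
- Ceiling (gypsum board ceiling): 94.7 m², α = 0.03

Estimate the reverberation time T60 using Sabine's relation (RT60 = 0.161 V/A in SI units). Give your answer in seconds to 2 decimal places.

Equivalent absorption area: A = 203.4·0.01 + 94.7·0.14 + 94.7·0.03 = 18.133 m².
Room volume: 293.632 m³.
Sabine: RT60 = 0.161 × 293.632 / 18.133 = 2.61 s.

2.61 seconds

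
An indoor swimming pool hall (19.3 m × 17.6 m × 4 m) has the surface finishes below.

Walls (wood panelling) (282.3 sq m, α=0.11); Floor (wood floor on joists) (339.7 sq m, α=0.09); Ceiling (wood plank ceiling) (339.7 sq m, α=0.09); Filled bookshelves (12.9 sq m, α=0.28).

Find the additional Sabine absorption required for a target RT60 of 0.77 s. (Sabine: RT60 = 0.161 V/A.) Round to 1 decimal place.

A₁ = Σ Sᵢαᵢ = 282.3×0.11 + 339.7×0.09 + 339.7×0.09 + 12.9×0.28 = 95.811 sabins.
V = 1358.72 m³. Required absorption A₂ = 0.161 × 1358.72 / 0.77 = 284.096 sabins.
Shortfall: 284.096 − 95.811 = 188.3 sabins.

188.3 sabins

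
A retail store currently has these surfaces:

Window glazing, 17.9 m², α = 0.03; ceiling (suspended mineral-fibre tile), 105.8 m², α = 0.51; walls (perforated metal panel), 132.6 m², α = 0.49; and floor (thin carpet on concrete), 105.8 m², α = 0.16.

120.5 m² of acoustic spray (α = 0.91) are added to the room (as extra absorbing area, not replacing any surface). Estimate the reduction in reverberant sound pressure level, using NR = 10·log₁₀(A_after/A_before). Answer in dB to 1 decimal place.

A_before = Σ Sᵢαᵢ = 17.9×0.03 + 105.8×0.51 + 132.6×0.49 + 105.8×0.16 = 136.397 sabins.
Added absorption = 120.5 × 0.91 = 109.655 sabins.
New total A_after = 246.052 sabins.
NR = 10·log₁₀(246.052/136.397) = 2.6 dB.

2.6 dB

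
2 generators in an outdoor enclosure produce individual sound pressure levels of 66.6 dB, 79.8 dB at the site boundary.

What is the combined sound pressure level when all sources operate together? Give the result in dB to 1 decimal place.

80.0 dB

Converting to relative power and adding: 10^(66.6/10) + 10^(79.8/10) = 1.001e+08.
Back to dB: 10·log₁₀ Σ = 80.0 dB.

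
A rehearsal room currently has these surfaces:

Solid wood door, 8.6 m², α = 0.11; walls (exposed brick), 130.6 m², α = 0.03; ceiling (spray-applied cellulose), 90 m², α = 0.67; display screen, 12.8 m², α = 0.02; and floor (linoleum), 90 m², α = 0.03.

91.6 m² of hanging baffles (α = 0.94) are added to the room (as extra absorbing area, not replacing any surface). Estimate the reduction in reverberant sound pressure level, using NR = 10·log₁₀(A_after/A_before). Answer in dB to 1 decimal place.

Summing Sᵢαᵢ: 0.946 + 3.918 + 60.300 + 0.256 + 2.700 → A_before = 68.120 sabins.
Treatment contributes 91.6·0.94 = 86.104 sabins.
A_after = 68.120 + 86.104 = 154.224 sabins.
Reduction = 10 log₁₀(A_after/A_before) = 10 log₁₀(2.2640) = 3.5 dB.

3.5 dB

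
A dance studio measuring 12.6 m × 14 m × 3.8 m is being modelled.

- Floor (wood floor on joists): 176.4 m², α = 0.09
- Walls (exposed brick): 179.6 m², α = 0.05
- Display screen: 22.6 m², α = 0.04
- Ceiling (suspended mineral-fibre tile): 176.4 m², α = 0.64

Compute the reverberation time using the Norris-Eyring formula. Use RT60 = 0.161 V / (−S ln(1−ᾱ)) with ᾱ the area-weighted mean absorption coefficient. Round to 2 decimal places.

0.68 seconds

Total surface area S = 176.4 + 179.6 + 22.6 + 176.4 = 555.0 m².
Absorption A = 176.4×0.09 + 179.6×0.05 + 22.6×0.04 + 176.4×0.64 = 138.656 sabins.
Mean coefficient ᾱ = A/S = 0.2498.
−S·ln(1−ᾱ) = −555.0 × ln(1 − 0.2498) = 159.516.
V = 12.6 × 14 × 3.8 = 670.32 m³.
RT60 = 0.161 × 670.32 / 159.516 = 0.68 s.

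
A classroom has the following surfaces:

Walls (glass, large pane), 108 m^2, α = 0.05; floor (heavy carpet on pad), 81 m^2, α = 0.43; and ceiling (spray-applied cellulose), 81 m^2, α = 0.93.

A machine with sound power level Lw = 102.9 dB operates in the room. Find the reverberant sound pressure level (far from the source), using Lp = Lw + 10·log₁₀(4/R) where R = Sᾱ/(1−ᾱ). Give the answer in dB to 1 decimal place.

85.9 dB

A = 115.560 sabins; S = 270.0 m^2.
ᾱ = 0.4280, so room constant R = A/(1−ᾱ) = 202.028 m^2.
Lp = Lw + 10 log₁₀(4/R) = 102.9 -17.03 = 85.9 dB.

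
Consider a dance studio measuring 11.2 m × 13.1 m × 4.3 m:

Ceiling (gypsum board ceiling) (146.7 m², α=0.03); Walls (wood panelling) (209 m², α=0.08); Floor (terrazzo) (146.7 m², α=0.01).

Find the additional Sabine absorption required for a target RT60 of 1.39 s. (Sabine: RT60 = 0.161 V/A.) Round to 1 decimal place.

Summing Sᵢαᵢ: 4.401 + 16.720 + 1.467 → A₁ = 22.588 sabins.
V = 630.896 m³. Required absorption A₂ = 0.161 × 630.896 / 1.39 = 73.075 sabins.
ΔA = A₂ − A₁ = 73.075 − 22.588 = 50.5 sabins.

50.5 sabins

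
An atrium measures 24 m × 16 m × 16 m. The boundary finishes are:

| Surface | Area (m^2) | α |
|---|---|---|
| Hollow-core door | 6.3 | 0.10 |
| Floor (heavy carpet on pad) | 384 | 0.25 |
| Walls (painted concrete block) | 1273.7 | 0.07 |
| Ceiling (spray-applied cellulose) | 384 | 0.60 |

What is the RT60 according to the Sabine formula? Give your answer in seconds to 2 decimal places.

Summing Sᵢαᵢ: 0.630 + 96.000 + 89.159 + 230.400 → A = 416.189 sabins.
Room volume: 6144 m³.
T = 0.161 V/A = 0.161·6144/416.189 = 2.38 s.

2.38 s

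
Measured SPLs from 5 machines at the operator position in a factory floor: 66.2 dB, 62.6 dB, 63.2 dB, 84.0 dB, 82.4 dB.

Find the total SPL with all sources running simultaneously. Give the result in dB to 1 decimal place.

Σ 10^(Lᵢ/10) = 4.33e+08.
L_total = 10·log₁₀(4.33e+08) = 86.4 dB.

86.4 dB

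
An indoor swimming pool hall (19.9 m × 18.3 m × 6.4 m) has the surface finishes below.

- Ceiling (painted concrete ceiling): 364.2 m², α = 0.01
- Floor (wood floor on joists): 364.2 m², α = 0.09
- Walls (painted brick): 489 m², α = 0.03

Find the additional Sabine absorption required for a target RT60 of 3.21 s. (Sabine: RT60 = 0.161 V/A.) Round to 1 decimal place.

Summing Sᵢαᵢ: 3.642 + 32.778 + 14.670 → A₁ = 51.090 sabins.
V = 2330.688 m³. Required absorption A₂ = 0.161 × 2330.688 / 3.21 = 116.897 sabins.
Shortfall: 116.897 − 51.090 = 65.8 sabins.

65.8 sabins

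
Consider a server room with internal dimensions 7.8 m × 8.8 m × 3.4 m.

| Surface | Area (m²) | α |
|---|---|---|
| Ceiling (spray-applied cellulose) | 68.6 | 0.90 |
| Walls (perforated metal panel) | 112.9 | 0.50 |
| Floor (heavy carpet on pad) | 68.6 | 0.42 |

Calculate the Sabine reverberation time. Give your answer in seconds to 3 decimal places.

0.256 s

Total absorption A = 68.6·0.90 + 112.9·0.50 + 68.6·0.42
  = 61.740 + 56.450 + 28.812 = 147.002 m² sabins.
Volume V = 7.8 × 8.8 × 3.4 = 233.376 m³.
T = 0.161 V/A = 0.161·233.376/147.002 = 0.256 s.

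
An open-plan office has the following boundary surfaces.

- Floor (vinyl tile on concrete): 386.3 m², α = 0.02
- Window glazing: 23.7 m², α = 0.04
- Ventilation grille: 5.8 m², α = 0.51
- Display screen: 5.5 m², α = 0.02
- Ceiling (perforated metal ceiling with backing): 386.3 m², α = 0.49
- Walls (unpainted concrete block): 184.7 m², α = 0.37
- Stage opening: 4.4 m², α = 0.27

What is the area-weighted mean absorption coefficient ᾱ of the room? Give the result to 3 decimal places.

S = Σ Sᵢ = 386.3 + 23.7 + 5.8 + 5.5 + 386.3 + 184.7 + 4.4 = 996.7 m².
A = 386.3×0.02 + 23.7×0.04 + 5.8×0.51 + 5.5×0.02 + 386.3×0.49 + 184.7×0.37 + 4.4×0.27 = 270.556 sabins.
ᾱ = 270.556 / 996.7 = 0.271.

0.271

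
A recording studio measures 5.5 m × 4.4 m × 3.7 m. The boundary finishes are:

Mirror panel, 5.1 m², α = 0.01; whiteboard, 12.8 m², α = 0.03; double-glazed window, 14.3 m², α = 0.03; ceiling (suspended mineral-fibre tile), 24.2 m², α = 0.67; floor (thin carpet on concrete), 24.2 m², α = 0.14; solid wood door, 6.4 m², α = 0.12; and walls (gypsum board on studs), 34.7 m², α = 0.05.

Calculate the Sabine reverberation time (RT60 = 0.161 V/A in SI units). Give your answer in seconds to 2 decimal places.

Equivalent absorption area: A = 5.1·0.01 + 12.8·0.03 + 14.3·0.03 + 24.2·0.67 + 24.2·0.14 + 6.4·0.12 + 34.7·0.05 = 22.969 m².
V = 5.5·4.4·3.7 = 89.54 m³.
Sabine: RT60 = 0.161 × 89.54 / 22.969 = 0.63 s.

0.63 s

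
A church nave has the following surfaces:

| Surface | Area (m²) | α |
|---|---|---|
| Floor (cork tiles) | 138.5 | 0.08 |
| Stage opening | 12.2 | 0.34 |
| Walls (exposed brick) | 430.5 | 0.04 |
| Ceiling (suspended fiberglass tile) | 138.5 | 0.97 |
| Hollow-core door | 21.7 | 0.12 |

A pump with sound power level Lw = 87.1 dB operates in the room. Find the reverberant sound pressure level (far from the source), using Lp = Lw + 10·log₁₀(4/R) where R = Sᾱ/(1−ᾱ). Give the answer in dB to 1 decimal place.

A = 169.397 sabins; S = 741.4 m².
ᾱ = 169.397/741.4 = 0.2285; R = Sᾱ/(1−ᾱ) = 169.397/(1−0.2285) = 219.568 m².
Lp = 87.1 + 10·log₁₀(4/219.568) = 87.1 + (-17.40) = 69.7 dB.

69.7 dB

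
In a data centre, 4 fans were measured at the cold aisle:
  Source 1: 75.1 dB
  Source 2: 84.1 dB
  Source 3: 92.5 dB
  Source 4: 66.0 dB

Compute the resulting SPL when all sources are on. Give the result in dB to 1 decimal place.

Σ 10^(Lᵢ/10) = 2.072e+09.
L_total = 10·log₁₀(2.072e+09) = 93.2 dB.

93.2 dB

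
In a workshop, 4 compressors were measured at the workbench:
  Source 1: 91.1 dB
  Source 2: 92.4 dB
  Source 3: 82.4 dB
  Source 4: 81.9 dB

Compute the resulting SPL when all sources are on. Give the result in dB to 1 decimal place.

Σ 10^(Lᵢ/10) = 3.355e+09.
Back to dB: 10·log₁₀ Σ = 95.3 dB.

95.3 dB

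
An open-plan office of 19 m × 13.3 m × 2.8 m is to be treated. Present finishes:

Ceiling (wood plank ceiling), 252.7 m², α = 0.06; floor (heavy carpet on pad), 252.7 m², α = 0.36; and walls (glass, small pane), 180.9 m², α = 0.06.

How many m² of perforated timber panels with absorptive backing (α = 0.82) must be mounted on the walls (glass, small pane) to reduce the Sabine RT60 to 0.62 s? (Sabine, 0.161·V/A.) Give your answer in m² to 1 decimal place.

87.8

Equivalent absorption area: A₁ = 252.7·0.06 + 252.7·0.36 + 180.9·0.06 = 116.988 m².
Required A₂ = 0.161·707.56/0.62 = 183.737 sabins.
Absorption to add: 183.737 − 116.988 = 66.749 sabins.
Each m² of panel replacing the walls (glass, small pane) adds (0.82 − 0.06) = 0.76 sabins.
Area = ΔA/Δα = 66.749/0.76 = 87.8 m².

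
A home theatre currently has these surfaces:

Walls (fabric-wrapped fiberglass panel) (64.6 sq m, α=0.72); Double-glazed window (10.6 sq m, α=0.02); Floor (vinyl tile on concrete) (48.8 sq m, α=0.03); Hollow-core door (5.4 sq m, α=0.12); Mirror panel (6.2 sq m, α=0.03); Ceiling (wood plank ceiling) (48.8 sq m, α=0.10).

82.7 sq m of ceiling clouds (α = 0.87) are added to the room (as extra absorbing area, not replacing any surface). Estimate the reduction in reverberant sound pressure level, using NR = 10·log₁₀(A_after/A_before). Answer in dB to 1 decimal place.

Summing Sᵢαᵢ: 46.512 + 0.212 + 1.464 + 0.648 + 0.186 + 4.880 → A_before = 53.902 sabins.
Added absorption = 82.7 × 0.87 = 71.949 sabins.
New total A_after = 125.851 sabins.
NR = 10·log₁₀(125.851/53.902) = 3.7 dB.

3.7 dB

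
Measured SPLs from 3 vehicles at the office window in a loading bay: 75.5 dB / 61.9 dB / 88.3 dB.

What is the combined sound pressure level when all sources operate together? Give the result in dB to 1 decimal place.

88.5 dB

Σ 10^(Lᵢ/10) = 7.131e+08.
Back to dB: 10·log₁₀ Σ = 88.5 dB.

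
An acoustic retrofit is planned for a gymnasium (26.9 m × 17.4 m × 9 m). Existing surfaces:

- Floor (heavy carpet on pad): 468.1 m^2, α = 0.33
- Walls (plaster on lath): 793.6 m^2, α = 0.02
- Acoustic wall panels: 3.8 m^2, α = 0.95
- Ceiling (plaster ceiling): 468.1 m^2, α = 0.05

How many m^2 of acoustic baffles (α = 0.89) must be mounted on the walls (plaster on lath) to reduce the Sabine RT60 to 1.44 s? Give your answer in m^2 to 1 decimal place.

Equivalent absorption area: A₁ = 468.1·0.33 + 793.6·0.02 + 3.8·0.95 + 468.1·0.05 = 197.360 m^2.
V = 4212.54 m³. Target absorption A₂ = 0.161 × 4212.54 / 1.44 = 470.985 sabins.
Absorption to add: 470.985 − 197.360 = 273.625 sabins.
Net gain per m^2: Δα = 0.89 − 0.02 = 0.87.
Area = ΔA/Δα = 273.625/0.87 = 314.5 m^2.

314.5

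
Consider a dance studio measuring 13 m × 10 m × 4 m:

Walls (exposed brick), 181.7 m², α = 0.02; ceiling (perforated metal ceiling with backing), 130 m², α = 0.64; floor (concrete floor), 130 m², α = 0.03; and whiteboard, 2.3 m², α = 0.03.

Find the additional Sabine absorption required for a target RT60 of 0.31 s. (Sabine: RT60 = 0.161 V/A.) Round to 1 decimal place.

Equivalent absorption area: A₁ = 181.7·0.02 + 130·0.64 + 130·0.03 + 2.3·0.03 = 90.803 m².
Target A₂ = 0.161·520/0.31 = 270.065 sabins (V = 520 m³).
Additional absorption ΔA = 270.065 − 90.803 = 179.3 sabins.

179.3 sabins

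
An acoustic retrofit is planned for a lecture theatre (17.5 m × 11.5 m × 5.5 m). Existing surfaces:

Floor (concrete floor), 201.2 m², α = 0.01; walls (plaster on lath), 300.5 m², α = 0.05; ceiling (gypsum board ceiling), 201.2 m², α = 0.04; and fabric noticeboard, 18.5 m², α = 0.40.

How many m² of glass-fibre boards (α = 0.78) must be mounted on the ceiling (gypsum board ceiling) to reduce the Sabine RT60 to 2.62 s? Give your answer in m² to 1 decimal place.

Equivalent absorption area: A₁ = 201.2·0.01 + 300.5·0.05 + 201.2·0.04 + 18.5·0.40 = 32.485 m².
V = 1106.875 m³. Target absorption A₂ = 0.161 × 1106.875 / 2.62 = 68.018 sabins.
Absorption to add: 68.018 − 32.485 = 35.533 sabins.
Each m² of panel replacing the ceiling (gypsum board ceiling) adds (0.78 − 0.04) = 0.74 sabins.
Panel area = 35.533 / 0.74 = 48.0 m².

48.0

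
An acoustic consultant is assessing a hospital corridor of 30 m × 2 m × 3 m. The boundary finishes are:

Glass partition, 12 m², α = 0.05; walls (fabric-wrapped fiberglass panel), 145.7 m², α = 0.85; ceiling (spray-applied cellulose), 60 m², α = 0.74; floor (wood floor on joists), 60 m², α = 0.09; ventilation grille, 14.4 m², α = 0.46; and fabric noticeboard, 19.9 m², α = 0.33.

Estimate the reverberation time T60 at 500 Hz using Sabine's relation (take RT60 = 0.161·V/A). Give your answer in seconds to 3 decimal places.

Summing Sᵢαᵢ: 0.600 + 123.845 + 44.400 + 5.400 + 6.624 + 6.567 → A = 187.436 sabins.
Room volume: 180 m³.
RT60 = 0.161 · V / A = 0.161 × 180 / 187.436 = 0.155 s.

0.155 sec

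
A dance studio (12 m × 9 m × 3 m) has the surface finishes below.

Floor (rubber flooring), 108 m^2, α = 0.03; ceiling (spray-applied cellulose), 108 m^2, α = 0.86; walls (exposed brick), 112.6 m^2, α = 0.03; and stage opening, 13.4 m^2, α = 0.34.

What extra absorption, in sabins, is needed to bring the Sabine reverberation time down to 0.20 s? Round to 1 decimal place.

Equivalent absorption area: A₁ = 108×0.03 + 108×0.86 + 112.6×0.03 + 13.4×0.34 = 104.054 m^2.
For T = 0.20 s, need A₂ = 0.161·V/T = 0.161·324/0.20 = 260.820 sabins.
Shortfall: 260.820 − 104.054 = 156.8 sabins.

156.8 sabins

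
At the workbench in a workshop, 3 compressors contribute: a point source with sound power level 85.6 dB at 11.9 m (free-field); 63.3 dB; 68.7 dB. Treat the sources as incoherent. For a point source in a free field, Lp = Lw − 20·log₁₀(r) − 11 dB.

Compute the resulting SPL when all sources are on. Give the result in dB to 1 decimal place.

Source at 11.9 m: Lp = 85.6 − 20·log₁₀(11.9) − 11 = 53.1 dB.
Sum in the linear (power) domain: Σ 10^(Lᵢ/10) = 10^(53.1/10) + 10^(63.3/10) + 10^(68.7/10) = 9.755e+06.
Combined level = 10 log₁₀(9.755e+06) = 69.9 dB.

69.9 dB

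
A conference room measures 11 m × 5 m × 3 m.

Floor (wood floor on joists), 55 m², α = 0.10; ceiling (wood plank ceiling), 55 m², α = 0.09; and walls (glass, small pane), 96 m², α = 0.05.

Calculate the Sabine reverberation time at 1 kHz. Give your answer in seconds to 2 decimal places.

A = Σ Sᵢαᵢ = 55*0.10 + 55*0.09 + 96*0.05 = 15.250 sabins.
Room volume: 165 m³.
T = 0.161 V/A = 0.161·165/15.250 = 1.74 s.

1.74 sec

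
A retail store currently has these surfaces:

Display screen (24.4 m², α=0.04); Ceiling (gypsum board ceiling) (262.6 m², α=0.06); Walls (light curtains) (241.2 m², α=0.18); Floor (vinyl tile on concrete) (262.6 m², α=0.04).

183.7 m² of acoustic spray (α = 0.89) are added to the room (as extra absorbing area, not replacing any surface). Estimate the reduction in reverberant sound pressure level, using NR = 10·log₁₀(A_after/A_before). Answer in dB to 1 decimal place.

Equivalent absorption area: A_before = 24.4*0.04 + 262.6*0.06 + 241.2*0.18 + 262.6*0.04 = 70.652 m².
Added absorption = 183.7 × 0.89 = 163.493 sabins.
A_after = 70.652 + 163.493 = 234.145 sabins.
Reduction = 10 log₁₀(A_after/A_before) = 10 log₁₀(3.3141) = 5.2 dB.

5.2 dB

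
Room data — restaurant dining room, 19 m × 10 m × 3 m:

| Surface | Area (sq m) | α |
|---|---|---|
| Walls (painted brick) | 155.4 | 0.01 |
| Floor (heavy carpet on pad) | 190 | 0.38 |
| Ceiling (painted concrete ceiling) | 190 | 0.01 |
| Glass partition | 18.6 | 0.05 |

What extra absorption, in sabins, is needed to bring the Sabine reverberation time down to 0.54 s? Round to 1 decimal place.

Total absorption A₁ = 155.4*0.01 + 190*0.38 + 190*0.01 + 18.6*0.05
  = 1.554 + 72.200 + 1.900 + 0.930 = 76.584 sq m sabins.
Target A₂ = 0.161·570/0.54 = 169.944 sabins (V = 570 m³).
ΔA = A₂ − A₁ = 169.944 − 76.584 = 93.4 sabins.

93.4 sabins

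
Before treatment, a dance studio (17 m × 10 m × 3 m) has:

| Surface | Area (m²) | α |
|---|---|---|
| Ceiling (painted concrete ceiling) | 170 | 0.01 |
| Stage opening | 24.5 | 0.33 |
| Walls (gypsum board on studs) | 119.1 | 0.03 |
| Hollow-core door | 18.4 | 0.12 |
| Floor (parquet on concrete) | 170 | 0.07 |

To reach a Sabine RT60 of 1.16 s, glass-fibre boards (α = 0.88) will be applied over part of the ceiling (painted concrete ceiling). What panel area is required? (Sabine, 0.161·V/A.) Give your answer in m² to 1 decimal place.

Equivalent absorption area: A₁ = 170×0.01 + 24.5×0.33 + 119.1×0.03 + 18.4×0.12 + 170×0.07 = 27.466 m².
V = 510 m³. Target absorption A₂ = 0.161 × 510 / 1.16 = 70.784 sabins.
Absorption to add: 70.784 − 27.466 = 43.318 sabins.
Net gain per m²: Δα = 0.88 − 0.01 = 0.87.
Area = ΔA/Δα = 43.318/0.87 = 49.8 m².

49.8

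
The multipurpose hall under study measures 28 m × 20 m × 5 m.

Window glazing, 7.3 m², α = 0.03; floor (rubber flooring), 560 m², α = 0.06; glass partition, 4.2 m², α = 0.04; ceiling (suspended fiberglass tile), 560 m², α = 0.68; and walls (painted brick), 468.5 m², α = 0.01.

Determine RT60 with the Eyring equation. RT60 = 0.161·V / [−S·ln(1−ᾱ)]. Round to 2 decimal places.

0.93 sec

Total surface area S = 7.3 + 560 + 4.2 + 560 + 468.5 = 1600.0 m².
Σ(Sᵢαᵢ) = 7.3·0.03 + 560·0.06 + 4.2·0.04 + 560·0.68 + 468.5·0.01 = 419.472.
Mean coefficient ᾱ = A/S = 0.2622.
−S·ln(1−ᾱ) = −1600.0 × ln(1 − 0.2622) = 486.532.
V = 28 × 20 × 5 = 2800 m³.
RT60 = 0.161 × 2800 / 486.532 = 0.93 s.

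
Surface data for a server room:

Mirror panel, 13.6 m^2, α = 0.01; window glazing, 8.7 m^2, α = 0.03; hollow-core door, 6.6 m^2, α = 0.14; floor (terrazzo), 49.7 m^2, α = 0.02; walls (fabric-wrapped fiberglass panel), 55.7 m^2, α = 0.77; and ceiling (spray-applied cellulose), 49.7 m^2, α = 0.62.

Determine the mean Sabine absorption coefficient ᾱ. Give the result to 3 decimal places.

S = Σ Sᵢ = 13.6 + 8.7 + 6.6 + 49.7 + 55.7 + 49.7 = 184.0 m^2.
A = 13.6·0.01 + 8.7·0.03 + 6.6·0.14 + 49.7·0.02 + 55.7·0.77 + 49.7·0.62 = 76.018 sabins.
ᾱ = 76.018 / 184.0 = 0.413.

0.413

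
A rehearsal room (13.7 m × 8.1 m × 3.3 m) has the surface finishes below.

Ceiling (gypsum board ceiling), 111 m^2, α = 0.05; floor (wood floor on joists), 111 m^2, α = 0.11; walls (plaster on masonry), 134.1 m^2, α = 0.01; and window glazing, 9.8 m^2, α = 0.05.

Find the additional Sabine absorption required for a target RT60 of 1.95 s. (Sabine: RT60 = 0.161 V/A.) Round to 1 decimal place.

Summing Sᵢαᵢ: 5.550 + 12.210 + 1.341 + 0.490 → A₁ = 19.591 sabins.
V = 366.201 m³. Required absorption A₂ = 0.161 × 366.201 / 1.95 = 30.235 sabins.
ΔA = A₂ − A₁ = 30.235 − 19.591 = 10.6 sabins.

10.6 sabins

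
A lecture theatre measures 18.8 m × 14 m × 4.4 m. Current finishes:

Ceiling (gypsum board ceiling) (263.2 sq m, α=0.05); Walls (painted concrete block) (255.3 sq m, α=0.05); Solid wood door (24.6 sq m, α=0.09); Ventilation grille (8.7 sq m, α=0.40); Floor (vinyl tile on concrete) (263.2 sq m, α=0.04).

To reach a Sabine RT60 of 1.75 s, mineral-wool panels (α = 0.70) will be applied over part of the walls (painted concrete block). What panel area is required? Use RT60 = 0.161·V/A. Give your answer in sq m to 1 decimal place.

99.1

Total absorption A₁ = 263.2*0.05 + 255.3*0.05 + 24.6*0.09 + 8.7*0.40 + 263.2*0.04
  = 13.160 + 12.765 + 2.214 + 3.480 + 10.528 = 42.147 sq m sabins.
V = 1158.08 m³. Target absorption A₂ = 0.161 × 1158.08 / 1.75 = 106.543 sabins.
Absorption to add: 106.543 − 42.147 = 64.396 sabins.
Net gain per sq m: Δα = 0.70 − 0.05 = 0.65.
Panel area = 64.396 / 0.65 = 99.1 sq m.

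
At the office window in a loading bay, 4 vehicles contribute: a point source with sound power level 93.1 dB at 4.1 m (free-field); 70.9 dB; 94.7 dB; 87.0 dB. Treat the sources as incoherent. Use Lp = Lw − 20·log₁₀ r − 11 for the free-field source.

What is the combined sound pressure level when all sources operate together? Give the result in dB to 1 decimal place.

Source at 4.1 m: Lp = 93.1 − 20·log₁₀(4.1) − 11 = 69.8 dB.
Converting to relative power and adding: 10^(69.8/10) + 10^(70.9/10) + 10^(94.7/10) + 10^(87.0/10) = 3.474e+09.
Combined level = 10 log₁₀(3.474e+09) = 95.4 dB.

95.4 dB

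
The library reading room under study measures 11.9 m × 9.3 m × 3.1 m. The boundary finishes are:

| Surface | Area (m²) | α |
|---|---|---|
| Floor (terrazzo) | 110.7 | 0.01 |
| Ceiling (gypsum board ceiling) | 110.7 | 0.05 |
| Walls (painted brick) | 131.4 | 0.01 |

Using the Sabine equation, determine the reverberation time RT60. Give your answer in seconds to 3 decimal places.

A = Σ Sᵢαᵢ = 110.7*0.01 + 110.7*0.05 + 131.4*0.01 = 7.956 sabins.
V = 11.9·9.3·3.1 = 343.077 m³.
Sabine: RT60 = 0.161 × 343.077 / 7.956 = 6.943 s.

6.943 seconds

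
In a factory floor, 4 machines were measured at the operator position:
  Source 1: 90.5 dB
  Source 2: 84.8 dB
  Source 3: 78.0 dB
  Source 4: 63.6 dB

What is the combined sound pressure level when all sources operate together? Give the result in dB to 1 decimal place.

Σ 10^(Lᵢ/10) = 1.489e+09.
Back to dB: 10·log₁₀ Σ = 91.7 dB.

91.7 dB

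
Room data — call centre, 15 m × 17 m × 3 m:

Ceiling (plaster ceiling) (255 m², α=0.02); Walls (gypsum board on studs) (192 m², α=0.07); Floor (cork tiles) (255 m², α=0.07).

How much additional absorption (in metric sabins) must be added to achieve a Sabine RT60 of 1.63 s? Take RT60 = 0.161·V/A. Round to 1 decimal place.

39.2 sabins

Total absorption A₁ = 255×0.02 + 192×0.07 + 255×0.07
  = 5.100 + 13.440 + 17.850 = 36.390 m² sabins.
V = 765 m³. Required absorption A₂ = 0.161 × 765 / 1.63 = 75.561 sabins.
Additional absorption ΔA = 75.561 − 36.390 = 39.2 sabins.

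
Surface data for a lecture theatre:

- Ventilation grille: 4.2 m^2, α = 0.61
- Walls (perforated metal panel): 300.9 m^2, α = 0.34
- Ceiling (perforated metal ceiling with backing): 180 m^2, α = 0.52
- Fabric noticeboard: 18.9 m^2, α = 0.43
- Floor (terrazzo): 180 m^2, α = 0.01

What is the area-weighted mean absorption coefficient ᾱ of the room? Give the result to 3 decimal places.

0.305

Total surface area S = 684.0 m^2.
Weighted sum Σ Sα = 208.395.
ᾱ = 208.395 / 684.0 = 0.305.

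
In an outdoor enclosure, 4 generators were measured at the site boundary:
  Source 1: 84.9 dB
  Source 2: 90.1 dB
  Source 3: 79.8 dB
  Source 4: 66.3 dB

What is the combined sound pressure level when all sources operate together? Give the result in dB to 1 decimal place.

Σ 10^(Lᵢ/10) = 1.432e+09.
Combined level = 10 log₁₀(1.432e+09) = 91.6 dB.

91.6 dB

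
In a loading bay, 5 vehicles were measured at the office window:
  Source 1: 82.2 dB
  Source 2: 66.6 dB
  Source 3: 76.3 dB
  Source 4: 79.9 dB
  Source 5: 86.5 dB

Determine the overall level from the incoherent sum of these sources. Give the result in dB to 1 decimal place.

Σ 10^(Lᵢ/10) = 7.576e+08.
Combined level = 10 log₁₀(7.576e+08) = 88.8 dB.

88.8 dB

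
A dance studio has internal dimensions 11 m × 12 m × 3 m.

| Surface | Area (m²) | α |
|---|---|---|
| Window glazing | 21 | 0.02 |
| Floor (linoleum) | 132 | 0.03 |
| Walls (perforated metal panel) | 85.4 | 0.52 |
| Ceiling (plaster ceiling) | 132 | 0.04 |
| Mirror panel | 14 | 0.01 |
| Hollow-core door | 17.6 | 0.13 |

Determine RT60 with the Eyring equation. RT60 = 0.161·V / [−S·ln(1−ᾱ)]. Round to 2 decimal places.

Total surface area S = 21 + 132 + 85.4 + 132 + 14 + 17.6 = 402.0 m².
Σ(Sᵢαᵢ) = 21·0.02 + 132·0.03 + 85.4·0.52 + 132·0.04 + 14·0.01 + 17.6·0.13 = 56.496.
ᾱ = 56.496 / 402.0 = 0.1405.
Eyring denominator: −S ln(1−ᾱ) = 60.865.
V = 11 × 12 × 3 = 396 m³.
RT60 = 0.161 × 396 / 60.865 = 1.05 s.

1.05 seconds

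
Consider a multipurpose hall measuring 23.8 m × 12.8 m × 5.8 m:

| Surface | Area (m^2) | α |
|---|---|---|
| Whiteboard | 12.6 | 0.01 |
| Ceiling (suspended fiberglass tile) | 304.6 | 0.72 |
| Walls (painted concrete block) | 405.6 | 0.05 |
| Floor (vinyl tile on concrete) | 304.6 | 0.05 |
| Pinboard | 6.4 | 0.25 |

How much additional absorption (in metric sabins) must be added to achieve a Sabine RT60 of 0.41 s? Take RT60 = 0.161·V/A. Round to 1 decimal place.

Equivalent absorption area: A₁ = 12.6·0.01 + 304.6·0.72 + 405.6·0.05 + 304.6·0.05 + 6.4·0.25 = 256.548 m^2.
For T = 0.41 s, need A₂ = 0.161·V/T = 0.161·1766.912/0.41 = 693.836 sabins.
Shortfall: 693.836 − 256.548 = 437.3 sabins.

437.3 sabins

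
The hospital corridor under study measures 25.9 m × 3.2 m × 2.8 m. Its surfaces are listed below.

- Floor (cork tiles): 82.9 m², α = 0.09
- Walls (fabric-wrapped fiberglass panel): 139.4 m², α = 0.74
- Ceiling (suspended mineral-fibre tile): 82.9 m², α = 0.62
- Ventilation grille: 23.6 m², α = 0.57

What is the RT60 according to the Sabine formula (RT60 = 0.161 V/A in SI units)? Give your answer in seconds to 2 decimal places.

0.21 seconds

Equivalent absorption area: A = 82.9·0.09 + 139.4·0.74 + 82.9·0.62 + 23.6·0.57 = 175.467 m².
V = 25.9·3.2·2.8 = 232.064 m³.
RT60 = 0.161 · V / A = 0.161 × 232.064 / 175.467 = 0.21 s.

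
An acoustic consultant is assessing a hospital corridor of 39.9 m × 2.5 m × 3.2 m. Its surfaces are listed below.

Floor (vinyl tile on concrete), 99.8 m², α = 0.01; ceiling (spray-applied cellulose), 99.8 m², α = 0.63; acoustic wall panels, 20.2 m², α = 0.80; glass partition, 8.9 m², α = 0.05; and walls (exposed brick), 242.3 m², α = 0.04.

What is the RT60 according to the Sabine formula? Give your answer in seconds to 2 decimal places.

Summing Sᵢαᵢ: 0.998 + 62.874 + 16.160 + 0.445 + 9.692 → A = 90.169 sabins.
V = 39.9·2.5·3.2 = 319.2 m³.
Sabine: RT60 = 0.161 × 319.2 / 90.169 = 0.57 s.

0.57 s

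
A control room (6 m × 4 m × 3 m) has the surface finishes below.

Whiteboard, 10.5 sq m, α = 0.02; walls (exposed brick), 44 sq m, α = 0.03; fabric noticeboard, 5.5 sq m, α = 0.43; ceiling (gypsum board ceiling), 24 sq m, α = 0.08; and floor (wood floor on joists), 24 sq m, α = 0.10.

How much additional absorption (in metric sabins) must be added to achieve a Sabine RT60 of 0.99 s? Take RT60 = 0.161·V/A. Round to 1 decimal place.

3.5 sabins

A₁ = Σ Sᵢαᵢ = 10.5*0.02 + 44*0.03 + 5.5*0.43 + 24*0.08 + 24*0.10 = 8.215 sabins.
For T = 0.99 s, need A₂ = 0.161·V/T = 0.161·72/0.99 = 11.709 sabins.
ΔA = A₂ − A₁ = 11.709 − 8.215 = 3.5 sabins.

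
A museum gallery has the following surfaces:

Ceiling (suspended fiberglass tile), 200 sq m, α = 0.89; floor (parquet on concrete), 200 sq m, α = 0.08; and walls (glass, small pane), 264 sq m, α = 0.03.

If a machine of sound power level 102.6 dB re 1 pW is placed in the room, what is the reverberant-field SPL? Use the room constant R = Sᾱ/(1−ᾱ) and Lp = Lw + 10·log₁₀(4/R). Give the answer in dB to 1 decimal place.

A = 201.920 sabins; S = 664.0 sq m.
ᾱ = 0.3041, so room constant R = A/(1−ᾱ) = 290.157 sq m.
Lp = 102.6 + 10·log₁₀(4/290.157) = 102.6 + (-18.61) = 84.0 dB.

84.0 dB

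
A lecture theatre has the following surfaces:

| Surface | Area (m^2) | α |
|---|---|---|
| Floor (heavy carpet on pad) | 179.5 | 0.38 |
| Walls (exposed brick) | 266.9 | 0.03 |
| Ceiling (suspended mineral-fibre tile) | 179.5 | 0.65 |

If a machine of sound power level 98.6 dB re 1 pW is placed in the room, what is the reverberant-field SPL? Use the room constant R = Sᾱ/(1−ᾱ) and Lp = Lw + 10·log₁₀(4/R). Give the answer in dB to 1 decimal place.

80.2 dB

Σ(Sᵢαᵢ) = 179.5×0.38 + 266.9×0.03 + 179.5×0.65 = 192.892; total area S = 625.9 m^2.
ᾱ = 192.892/625.9 = 0.3082; R = Sᾱ/(1−ᾱ) = 192.892/(1−0.3082) = 278.826 m^2.
Lp = 98.6 + 10·log₁₀(4/278.826) = 98.6 + (-18.43) = 80.2 dB.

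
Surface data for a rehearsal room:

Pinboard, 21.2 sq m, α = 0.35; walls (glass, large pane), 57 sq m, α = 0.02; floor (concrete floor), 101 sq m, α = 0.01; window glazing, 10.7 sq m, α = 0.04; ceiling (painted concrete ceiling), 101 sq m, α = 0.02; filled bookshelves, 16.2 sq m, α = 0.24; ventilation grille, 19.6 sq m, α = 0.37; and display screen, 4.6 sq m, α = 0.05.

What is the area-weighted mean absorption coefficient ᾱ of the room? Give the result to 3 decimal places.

0.071

Total surface area S = 331.3 sq m.
A = 21.2*0.35 + 57*0.02 + 101*0.01 + 10.7*0.04 + 101*0.02 + 16.2*0.24 + 19.6*0.37 + 4.6*0.05 = 23.388 sabins.
ᾱ = A/S = 0.071.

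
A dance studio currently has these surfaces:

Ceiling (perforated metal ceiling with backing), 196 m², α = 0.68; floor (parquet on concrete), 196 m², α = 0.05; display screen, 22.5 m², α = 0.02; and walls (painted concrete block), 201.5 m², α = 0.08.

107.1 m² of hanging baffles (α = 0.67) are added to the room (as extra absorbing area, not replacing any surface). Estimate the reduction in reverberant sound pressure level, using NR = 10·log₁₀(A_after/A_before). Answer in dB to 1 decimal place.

Summing Sᵢαᵢ: 133.280 + 9.800 + 0.450 + 16.120 → A_before = 159.650 sabins.
Treatment contributes 107.1·0.67 = 71.757 sabins.
New total A_after = 231.407 sabins.
Reduction = 10 log₁₀(A_after/A_before) = 10 log₁₀(1.4495) = 1.6 dB.

1.6 dB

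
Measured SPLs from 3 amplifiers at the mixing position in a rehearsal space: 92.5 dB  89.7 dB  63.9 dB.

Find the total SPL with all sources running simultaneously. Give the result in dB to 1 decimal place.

Sum in the linear (power) domain: Σ 10^(Lᵢ/10) = 10^(92.5/10) + 10^(89.7/10) + 10^(63.9/10) = 2.714e+09.
L_total = 10·log₁₀(2.714e+09) = 94.3 dB.

94.3 dB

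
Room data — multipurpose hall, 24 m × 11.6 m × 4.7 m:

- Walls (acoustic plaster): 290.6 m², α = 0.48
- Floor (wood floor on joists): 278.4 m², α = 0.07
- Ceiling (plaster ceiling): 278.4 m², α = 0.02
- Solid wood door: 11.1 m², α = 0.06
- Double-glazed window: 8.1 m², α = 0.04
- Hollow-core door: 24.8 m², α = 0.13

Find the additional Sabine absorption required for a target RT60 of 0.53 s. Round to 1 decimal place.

228.7 sabins

Summing Sᵢαᵢ: 139.488 + 19.488 + 5.568 + 0.666 + 0.324 + 3.224 → A₁ = 168.758 sabins.
Target A₂ = 0.161·1308.48/0.53 = 397.482 sabins (V = 1308.48 m³).
Additional absorption ΔA = 397.482 − 168.758 = 228.7 sabins.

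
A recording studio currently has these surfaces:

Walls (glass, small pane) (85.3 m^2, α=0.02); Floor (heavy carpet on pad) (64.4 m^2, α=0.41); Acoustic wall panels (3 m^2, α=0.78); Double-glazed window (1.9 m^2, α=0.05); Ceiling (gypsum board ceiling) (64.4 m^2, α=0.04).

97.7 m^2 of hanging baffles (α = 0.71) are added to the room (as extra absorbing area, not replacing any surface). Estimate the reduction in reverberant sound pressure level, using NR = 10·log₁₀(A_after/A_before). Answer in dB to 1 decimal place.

A_before = Σ Sᵢαᵢ = 85.3·0.02 + 64.4·0.41 + 3·0.78 + 1.9·0.05 + 64.4·0.04 = 33.121 sabins.
Treatment contributes 97.7·0.71 = 69.367 sabins.
New total A_after = 102.488 sabins.
Reduction = 10 log₁₀(A_after/A_before) = 10 log₁₀(3.0944) = 4.9 dB.

4.9 dB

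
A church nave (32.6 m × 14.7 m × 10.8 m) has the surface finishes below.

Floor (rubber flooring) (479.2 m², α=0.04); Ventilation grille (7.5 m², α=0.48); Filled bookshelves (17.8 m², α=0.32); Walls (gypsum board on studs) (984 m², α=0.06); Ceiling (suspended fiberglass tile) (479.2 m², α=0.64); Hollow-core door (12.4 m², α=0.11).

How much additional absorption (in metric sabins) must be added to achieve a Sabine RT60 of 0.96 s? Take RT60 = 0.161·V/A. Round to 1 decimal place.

Summing Sᵢαᵢ: 19.168 + 3.600 + 5.696 + 59.040 + 306.688 + 1.364 → A₁ = 395.556 sabins.
V = 5175.576 m³. Required absorption A₂ = 0.161 × 5175.576 / 0.96 = 867.987 sabins.
Shortfall: 867.987 − 395.556 = 472.4 sabins.

472.4 sabins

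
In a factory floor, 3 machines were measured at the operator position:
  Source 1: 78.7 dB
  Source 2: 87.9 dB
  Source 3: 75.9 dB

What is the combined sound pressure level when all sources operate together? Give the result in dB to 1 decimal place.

Sum in the linear (power) domain: Σ 10^(Lᵢ/10) = 10^(78.7/10) + 10^(87.9/10) + 10^(75.9/10) = 7.296e+08.
L_total = 10·log₁₀(7.296e+08) = 88.6 dB.

88.6 dB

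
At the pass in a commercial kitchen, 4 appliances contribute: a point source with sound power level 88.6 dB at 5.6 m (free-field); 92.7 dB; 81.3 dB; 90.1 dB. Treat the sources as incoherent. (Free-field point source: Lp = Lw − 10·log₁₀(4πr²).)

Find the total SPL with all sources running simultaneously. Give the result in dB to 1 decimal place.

94.8 dB

Source at 5.6 m: Lp = 88.6 − 10·log₁₀(4π·5.6²) = 88.6 − 10·log₁₀(394.081) = 62.6 dB.
Converting to relative power and adding: 10^(62.6/10) + 10^(92.7/10) + 10^(81.3/10) + 10^(90.1/10) = 3.022e+09.
Combined level = 10 log₁₀(3.022e+09) = 94.8 dB.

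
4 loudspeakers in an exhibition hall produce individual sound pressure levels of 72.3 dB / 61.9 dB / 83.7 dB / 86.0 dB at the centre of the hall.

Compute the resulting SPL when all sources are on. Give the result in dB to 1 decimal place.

Σ 10^(Lᵢ/10) = 6.511e+08.
Back to dB: 10·log₁₀ Σ = 88.1 dB.

88.1 dB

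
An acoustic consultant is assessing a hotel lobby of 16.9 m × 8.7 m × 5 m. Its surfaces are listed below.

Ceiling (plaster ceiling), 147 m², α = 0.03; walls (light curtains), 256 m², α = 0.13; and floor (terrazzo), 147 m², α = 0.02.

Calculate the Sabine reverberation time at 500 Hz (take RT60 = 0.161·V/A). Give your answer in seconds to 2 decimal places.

2.91 s

Equivalent absorption area: A = 147×0.03 + 256×0.13 + 147×0.02 = 40.630 m².
Volume V = 16.9 × 8.7 × 5 = 735.15 m³.
Sabine: RT60 = 0.161 × 735.15 / 40.630 = 2.91 s.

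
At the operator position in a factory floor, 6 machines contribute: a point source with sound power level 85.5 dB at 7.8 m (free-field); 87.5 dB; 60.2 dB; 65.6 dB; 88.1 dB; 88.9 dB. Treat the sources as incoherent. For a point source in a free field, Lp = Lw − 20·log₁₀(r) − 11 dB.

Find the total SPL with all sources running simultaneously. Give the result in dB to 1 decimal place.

93.0 dB

Source at 7.8 m: Lp = 85.5 − 20·log₁₀(7.8) − 11 = 56.7 dB.
Σ 10^(Lᵢ/10) = 1.989e+09.
Combined level = 10 log₁₀(1.989e+09) = 93.0 dB.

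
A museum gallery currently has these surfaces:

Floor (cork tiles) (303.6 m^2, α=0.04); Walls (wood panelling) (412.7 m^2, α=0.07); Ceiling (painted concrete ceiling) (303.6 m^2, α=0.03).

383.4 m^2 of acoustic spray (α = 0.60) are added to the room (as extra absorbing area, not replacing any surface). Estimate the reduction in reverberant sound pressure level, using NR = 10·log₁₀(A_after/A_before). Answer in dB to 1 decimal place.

Summing Sᵢαᵢ: 12.144 + 28.889 + 9.108 → A_before = 50.141 sabins.
Added absorption = 383.4 × 0.60 = 230.040 sabins.
New total A_after = 280.181 sabins.
Reduction = 10 log₁₀(A_after/A_before) = 10 log₁₀(5.5879) = 7.5 dB.

7.5 dB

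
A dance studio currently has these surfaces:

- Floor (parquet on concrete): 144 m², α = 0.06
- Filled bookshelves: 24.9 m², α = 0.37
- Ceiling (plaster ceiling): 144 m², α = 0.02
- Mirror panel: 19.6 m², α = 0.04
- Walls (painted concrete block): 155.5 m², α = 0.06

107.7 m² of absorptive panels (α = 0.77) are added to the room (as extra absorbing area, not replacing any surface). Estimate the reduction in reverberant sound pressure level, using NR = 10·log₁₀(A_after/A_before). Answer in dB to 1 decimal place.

5.7 dB

A_before = Σ Sᵢαᵢ = 144·0.06 + 24.9·0.37 + 144·0.02 + 19.6·0.04 + 155.5·0.06 = 30.847 sabins.
Treatment contributes 107.7·0.77 = 82.929 sabins.
New total A_after = 113.776 sabins.
Reduction = 10 log₁₀(A_after/A_before) = 10 log₁₀(3.6884) = 5.7 dB.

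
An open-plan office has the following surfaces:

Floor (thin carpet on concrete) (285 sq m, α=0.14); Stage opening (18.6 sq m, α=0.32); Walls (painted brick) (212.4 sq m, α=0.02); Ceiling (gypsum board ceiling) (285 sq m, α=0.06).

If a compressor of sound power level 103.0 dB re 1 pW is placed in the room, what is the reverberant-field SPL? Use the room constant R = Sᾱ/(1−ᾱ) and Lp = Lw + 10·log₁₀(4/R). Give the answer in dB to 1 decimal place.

A = 67.200 sabins; S = 801.0 sq m.
ᾱ = 0.0839, so room constant R = A/(1−ᾱ) = 73.354 sq m.
Lp = 103.0 + 10·log₁₀(4/73.354) = 103.0 + (-12.63) = 90.4 dB.

90.4 dB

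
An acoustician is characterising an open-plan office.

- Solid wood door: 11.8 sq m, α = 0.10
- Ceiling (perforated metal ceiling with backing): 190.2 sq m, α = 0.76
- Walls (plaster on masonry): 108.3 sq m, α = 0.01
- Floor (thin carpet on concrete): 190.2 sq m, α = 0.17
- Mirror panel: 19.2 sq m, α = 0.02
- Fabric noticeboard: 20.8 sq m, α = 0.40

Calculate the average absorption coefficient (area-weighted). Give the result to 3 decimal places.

Total surface area S = 540.5 sq m.
Σ(Sᵢαᵢ) = 11.8×0.10 + 190.2×0.76 + 108.3×0.01 + 190.2×0.17 + 19.2×0.02 + 20.8×0.40 = 187.853.
ᾱ = A/S = 0.348.

0.348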